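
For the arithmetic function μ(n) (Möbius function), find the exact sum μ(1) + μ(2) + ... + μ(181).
Σ_{n ≤ 181} μ(n) = -4

Compute μ(n) for each 1 ≤ n ≤ 181: μ(1) = 1, μ(2) = -1, μ(3) = -1, μ(4) = 0, μ(5) = -1, μ(6) = 1, μ(7) = -1, μ(8) = 0, μ(9) = 0, μ(10) = 1, μ(11) = -1, μ(12) = 0, μ(13) = -1, μ(14) = 1, μ(15) = 1, μ(16) = 0, μ(17) = -1, μ(18) = 0, μ(19) = -1, μ(20) = 0, μ(21) = 1, μ(22) = 1, μ(23) = -1, μ(24) = 0, μ(25) = 0, μ(26) = 1, μ(27) = 0, μ(28) = 0, μ(29) = -1, μ(30) = -1, μ(31) = -1, μ(32) = 0, μ(33) = 1, μ(34) = 1, μ(35) = 1, μ(36) = 0, μ(37) = -1, μ(38) = 1, μ(39) = 1, μ(40) = 0, μ(41) = -1, μ(42) = -1, μ(43) = -1, μ(44) = 0, μ(45) = 0, μ(46) = 1, μ(47) = -1, μ(48) = 0, μ(49) = 0, μ(50) = 0, μ(51) = 1, μ(52) = 0, μ(53) = -1, μ(54) = 0, μ(55) = 1, μ(56) = 0, μ(57) = 1, μ(58) = 1, μ(59) = -1, μ(60) = 0, μ(61) = -1, μ(62) = 1, μ(63) = 0, μ(64) = 0, μ(65) = 1, μ(66) = -1, μ(67) = -1, μ(68) = 0, μ(69) = 1, μ(70) = -1, μ(71) = -1, μ(72) = 0, μ(73) = -1, μ(74) = 1, μ(75) = 0, μ(76) = 0, μ(77) = 1, μ(78) = -1, μ(79) = -1, μ(80) = 0, μ(81) = 0, μ(82) = 1, μ(83) = -1, μ(84) = 0, μ(85) = 1, μ(86) = 1, μ(87) = 1, μ(88) = 0, μ(89) = -1, μ(90) = 0, μ(91) = 1, μ(92) = 0, μ(93) = 1, μ(94) = 1, μ(95) = 1, μ(96) = 0, μ(97) = -1, μ(98) = 0, μ(99) = 0, μ(100) = 0, μ(101) = -1, μ(102) = -1, μ(103) = -1, μ(104) = 0, μ(105) = -1, μ(106) = 1, μ(107) = -1, μ(108) = 0, μ(109) = -1, μ(110) = -1, μ(111) = 1, μ(112) = 0, μ(113) = -1, μ(114) = -1, μ(115) = 1, μ(116) = 0, μ(117) = 0, μ(118) = 1, μ(119) = 1, μ(120) = 0, μ(121) = 0, μ(122) = 1, μ(123) = 1, μ(124) = 0, μ(125) = 0, μ(126) = 0, μ(127) = -1, μ(128) = 0, μ(129) = 1, μ(130) = -1, μ(131) = -1, μ(132) = 0, μ(133) = 1, μ(134) = 1, μ(135) = 0, μ(136) = 0, μ(137) = -1, μ(138) = -1, μ(139) = -1, μ(140) = 0, μ(141) = 1, μ(142) = 1, μ(143) = 1, μ(144) = 0, μ(145) = 1, μ(146) = 1, μ(147) = 0, μ(148) = 0, μ(149) = -1, μ(150) = 0, μ(151) = -1, μ(152) = 0, μ(153) = 0, μ(154) = -1, μ(155) = 1, μ(156) = 0, μ(157) = -1, μ(158) = 1, μ(159) = 1, μ(160) = 0, μ(161) = 1, μ(162) = 0, μ(163) = -1, μ(164) = 0, μ(165) = -1, μ(166) = 1, μ(167) = -1, μ(168) = 0, μ(169) = 0, μ(170) = -1, μ(171) = 0, μ(172) = 0, μ(173) = -1, μ(174) = -1, μ(175) = 0, μ(176) = 0, μ(177) = 1, μ(178) = 1, μ(179) = -1, μ(180) = 0, μ(181) = -1. Summing all 181 values: -4. (Mertens function M(x) = Σ_{n ≤ x} μ(n); on average M(x) should be small (PNT ⟺ M(x) = o(x)).)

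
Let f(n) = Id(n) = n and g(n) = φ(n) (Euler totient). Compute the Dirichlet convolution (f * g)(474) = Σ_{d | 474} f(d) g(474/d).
(Id * φ)(474) = 2355

Divisors of 474: [1, 2, 3, 6, 79, 158, 237, 474]. For each d | 474:
  d = 1: Id(1) · φ(474/1) = 1 · 156 = 156
  d = 2: Id(2) · φ(474/2) = 2 · 156 = 312
  d = 3: Id(3) · φ(474/3) = 3 · 78 = 234
  d = 6: Id(6) · φ(474/6) = 6 · 78 = 468
  d = 79: Id(79) · φ(474/79) = 79 · 2 = 158
  d = 158: Id(158) · φ(474/158) = 158 · 2 = 316
  d = 237: Id(237) · φ(474/237) = 237 · 1 = 237
  d = 474: Id(474) · φ(474/474) = 474 · 1 = 474
Summing: (Id * φ)(474) = 156 + 312 + 234 + 468 + 158 + 316 + 237 + 474 = 2355.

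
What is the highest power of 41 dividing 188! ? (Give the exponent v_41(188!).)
v_41(188!) = 4

Legendre's formula: v_p(n!) = Σ_{k ≥ 1} ⌊n / p^k⌋. For p = 41, n = 188, the terms are:
  ⌊188/41^1⌋ = ⌊188/41⌋ = 4
(the next term ⌊188/41^2⌋ = 0, terminating the sum). Summing: v_41(188!) = 4 = 4.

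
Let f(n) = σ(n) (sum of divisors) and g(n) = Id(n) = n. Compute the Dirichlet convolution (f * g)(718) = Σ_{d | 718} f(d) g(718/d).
(σ * Id)(718) = 3595

Divisors of 718: [1, 2, 359, 718]. For each d | 718:
  d = 1: σ(1) · Id(718/1) = 1 · 718 = 718
  d = 2: σ(2) · Id(718/2) = 3 · 359 = 1077
  d = 359: σ(359) · Id(718/359) = 360 · 2 = 720
  d = 718: σ(718) · Id(718/718) = 1080 · 1 = 1080
Summing: (σ * Id)(718) = 718 + 1077 + 720 + 1080 = 3595.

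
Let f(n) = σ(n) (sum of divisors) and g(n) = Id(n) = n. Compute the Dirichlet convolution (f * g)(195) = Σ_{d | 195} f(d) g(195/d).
(σ * Id)(195) = 2079

Divisors of 195: [1, 3, 5, 13, 15, 39, 65, 195]. For each d | 195:
  d = 1: σ(1) · Id(195/1) = 1 · 195 = 195
  d = 3: σ(3) · Id(195/3) = 4 · 65 = 260
  d = 5: σ(5) · Id(195/5) = 6 · 39 = 234
  d = 13: σ(13) · Id(195/13) = 14 · 15 = 210
  d = 15: σ(15) · Id(195/15) = 24 · 13 = 312
  d = 39: σ(39) · Id(195/39) = 56 · 5 = 280
  d = 65: σ(65) · Id(195/65) = 84 · 3 = 252
  d = 195: σ(195) · Id(195/195) = 336 · 1 = 336
Summing: (σ * Id)(195) = 195 + 260 + 234 + 210 + 312 + 280 + 252 + 336 = 2079.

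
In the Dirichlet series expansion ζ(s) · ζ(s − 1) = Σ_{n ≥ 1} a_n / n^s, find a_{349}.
σ(349) = 350

In the product (Σ m^0/m^s)(Σ k / k^s) = Σ (Σ_{d | n} d) / n^s, the coefficient of 1/n^s is σ(n) = Σ_{d | n} d. For n = 349, divisors are [1, 349]; summing: σ(349) = 350.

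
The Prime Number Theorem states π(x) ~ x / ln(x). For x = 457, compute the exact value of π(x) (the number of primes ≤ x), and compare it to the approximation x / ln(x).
π(457) = 88;  x/ln(x) ≈ 74.62;  relative error ≈ 15.21%.

Directly count primes up to 457: π(457) = 88. The PNT approximation gives 457/ln(457) ≈ 457/6.12468 ≈ 74.62. Relative error (π(x) − x/ln(x)) / π(x) ≈ 15.21%; the approximation is known to undercount slightly (Li(x) is a better estimate).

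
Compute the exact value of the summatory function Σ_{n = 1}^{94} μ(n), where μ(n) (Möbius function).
Σ_{n ≤ 94} μ(n) = 1

Compute μ(n) for each 1 ≤ n ≤ 94: μ(1) = 1, μ(2) = -1, μ(3) = -1, μ(4) = 0, μ(5) = -1, μ(6) = 1, μ(7) = -1, μ(8) = 0, μ(9) = 0, μ(10) = 1, μ(11) = -1, μ(12) = 0, μ(13) = -1, μ(14) = 1, μ(15) = 1, μ(16) = 0, μ(17) = -1, μ(18) = 0, μ(19) = -1, μ(20) = 0, μ(21) = 1, μ(22) = 1, μ(23) = -1, μ(24) = 0, μ(25) = 0, μ(26) = 1, μ(27) = 0, μ(28) = 0, μ(29) = -1, μ(30) = -1, μ(31) = -1, μ(32) = 0, μ(33) = 1, μ(34) = 1, μ(35) = 1, μ(36) = 0, μ(37) = -1, μ(38) = 1, μ(39) = 1, μ(40) = 0, μ(41) = -1, μ(42) = -1, μ(43) = -1, μ(44) = 0, μ(45) = 0, μ(46) = 1, μ(47) = -1, μ(48) = 0, μ(49) = 0, μ(50) = 0, μ(51) = 1, μ(52) = 0, μ(53) = -1, μ(54) = 0, μ(55) = 1, μ(56) = 0, μ(57) = 1, μ(58) = 1, μ(59) = -1, μ(60) = 0, μ(61) = -1, μ(62) = 1, μ(63) = 0, μ(64) = 0, μ(65) = 1, μ(66) = -1, μ(67) = -1, μ(68) = 0, μ(69) = 1, μ(70) = -1, μ(71) = -1, μ(72) = 0, μ(73) = -1, μ(74) = 1, μ(75) = 0, μ(76) = 0, μ(77) = 1, μ(78) = -1, μ(79) = -1, μ(80) = 0, μ(81) = 0, μ(82) = 1, μ(83) = -1, μ(84) = 0, μ(85) = 1, μ(86) = 1, μ(87) = 1, μ(88) = 0, μ(89) = -1, μ(90) = 0, μ(91) = 1, μ(92) = 0, μ(93) = 1, μ(94) = 1. Summing all 94 values: 1. (Mertens function M(x) = Σ_{n ≤ x} μ(n); on average M(x) should be small (PNT ⟺ M(x) = o(x)).)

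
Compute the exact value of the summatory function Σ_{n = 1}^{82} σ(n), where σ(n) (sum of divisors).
Σ_{n ≤ 82} σ(n) = 5561

Compute σ(n) for each 1 ≤ n ≤ 82: σ(1) = 1, σ(2) = 3, σ(3) = 4, σ(4) = 7, σ(5) = 6, σ(6) = 12, σ(7) = 8, σ(8) = 15, σ(9) = 13, σ(10) = 18, σ(11) = 12, σ(12) = 28, σ(13) = 14, σ(14) = 24, σ(15) = 24, σ(16) = 31, σ(17) = 18, σ(18) = 39, σ(19) = 20, σ(20) = 42, σ(21) = 32, σ(22) = 36, σ(23) = 24, σ(24) = 60, σ(25) = 31, σ(26) = 42, σ(27) = 40, σ(28) = 56, σ(29) = 30, σ(30) = 72, σ(31) = 32, σ(32) = 63, σ(33) = 48, σ(34) = 54, σ(35) = 48, σ(36) = 91, σ(37) = 38, σ(38) = 60, σ(39) = 56, σ(40) = 90, σ(41) = 42, σ(42) = 96, σ(43) = 44, σ(44) = 84, σ(45) = 78, σ(46) = 72, σ(47) = 48, σ(48) = 124, σ(49) = 57, σ(50) = 93, σ(51) = 72, σ(52) = 98, σ(53) = 54, σ(54) = 120, σ(55) = 72, σ(56) = 120, σ(57) = 80, σ(58) = 90, σ(59) = 60, σ(60) = 168, σ(61) = 62, σ(62) = 96, σ(63) = 104, σ(64) = 127, σ(65) = 84, σ(66) = 144, σ(67) = 68, σ(68) = 126, σ(69) = 96, σ(70) = 144, σ(71) = 72, σ(72) = 195, σ(73) = 74, σ(74) = 114, σ(75) = 124, σ(76) = 140, σ(77) = 96, σ(78) = 168, σ(79) = 80, σ(80) = 186, σ(81) = 121, σ(82) = 126. Summing all 82 values: 5561. (Average order: Σ_{n ≤ x} σ(n) ~ (π²/12) x². For x = 82, (π²/12)·82² ≈ 5530.27.)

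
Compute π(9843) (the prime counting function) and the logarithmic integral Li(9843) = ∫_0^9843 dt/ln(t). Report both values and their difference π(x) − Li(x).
π(9843) = 1214;  Li(9843) ≈ 1229.08;  π(x) − Li(x) ≈ -15.08.

Direct count of primes ≤ 9843 gives π(9843) = 1214. Numerical evaluation of the logarithmic integral gives Li(9843) ≈ 1229.08. The difference π(x) − Li(x) ≈ -15.08 is typically negative for small/moderate x (Li(x) overestimates), though Littlewood's theorem shows this sign changes infinitely often.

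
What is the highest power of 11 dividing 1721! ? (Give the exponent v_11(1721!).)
v_11(1721!) = 171

Legendre's formula: v_p(n!) = Σ_{k ≥ 1} ⌊n / p^k⌋. For p = 11, n = 1721, the terms are:
  ⌊1721/11^1⌋ = ⌊1721/11⌋ = 156
  ⌊1721/11^2⌋ = ⌊1721/121⌋ = 14
  ⌊1721/11^3⌋ = ⌊1721/1331⌋ = 1
(the next term ⌊1721/11^4⌋ = 0, terminating the sum). Summing: v_11(1721!) = 156 + 14 + 1 = 171.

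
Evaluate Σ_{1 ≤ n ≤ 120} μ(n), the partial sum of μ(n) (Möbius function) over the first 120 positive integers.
Σ_{n ≤ 120} μ(n) = -3

Compute μ(n) for each 1 ≤ n ≤ 120: μ(1) = 1, μ(2) = -1, μ(3) = -1, μ(4) = 0, μ(5) = -1, μ(6) = 1, μ(7) = -1, μ(8) = 0, μ(9) = 0, μ(10) = 1, μ(11) = -1, μ(12) = 0, μ(13) = -1, μ(14) = 1, μ(15) = 1, μ(16) = 0, μ(17) = -1, μ(18) = 0, μ(19) = -1, μ(20) = 0, μ(21) = 1, μ(22) = 1, μ(23) = -1, μ(24) = 0, μ(25) = 0, μ(26) = 1, μ(27) = 0, μ(28) = 0, μ(29) = -1, μ(30) = -1, μ(31) = -1, μ(32) = 0, μ(33) = 1, μ(34) = 1, μ(35) = 1, μ(36) = 0, μ(37) = -1, μ(38) = 1, μ(39) = 1, μ(40) = 0, μ(41) = -1, μ(42) = -1, μ(43) = -1, μ(44) = 0, μ(45) = 0, μ(46) = 1, μ(47) = -1, μ(48) = 0, μ(49) = 0, μ(50) = 0, μ(51) = 1, μ(52) = 0, μ(53) = -1, μ(54) = 0, μ(55) = 1, μ(56) = 0, μ(57) = 1, μ(58) = 1, μ(59) = -1, μ(60) = 0, μ(61) = -1, μ(62) = 1, μ(63) = 0, μ(64) = 0, μ(65) = 1, μ(66) = -1, μ(67) = -1, μ(68) = 0, μ(69) = 1, μ(70) = -1, μ(71) = -1, μ(72) = 0, μ(73) = -1, μ(74) = 1, μ(75) = 0, μ(76) = 0, μ(77) = 1, μ(78) = -1, μ(79) = -1, μ(80) = 0, μ(81) = 0, μ(82) = 1, μ(83) = -1, μ(84) = 0, μ(85) = 1, μ(86) = 1, μ(87) = 1, μ(88) = 0, μ(89) = -1, μ(90) = 0, μ(91) = 1, μ(92) = 0, μ(93) = 1, μ(94) = 1, μ(95) = 1, μ(96) = 0, μ(97) = -1, μ(98) = 0, μ(99) = 0, μ(100) = 0, μ(101) = -1, μ(102) = -1, μ(103) = -1, μ(104) = 0, μ(105) = -1, μ(106) = 1, μ(107) = -1, μ(108) = 0, μ(109) = -1, μ(110) = -1, μ(111) = 1, μ(112) = 0, μ(113) = -1, μ(114) = -1, μ(115) = 1, μ(116) = 0, μ(117) = 0, μ(118) = 1, μ(119) = 1, μ(120) = 0. Summing all 120 values: -3. (Mertens function M(x) = Σ_{n ≤ x} μ(n); on average M(x) should be small (PNT ⟺ M(x) = o(x)).)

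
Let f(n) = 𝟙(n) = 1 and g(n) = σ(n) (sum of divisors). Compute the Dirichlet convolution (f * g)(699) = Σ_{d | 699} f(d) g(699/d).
(𝟙 * σ)(699) = 1175

Divisors of 699: [1, 3, 233, 699]. For each d | 699:
  d = 1: 𝟙(1) · σ(699/1) = 1 · 936 = 936
  d = 3: 𝟙(3) · σ(699/3) = 1 · 234 = 234
  d = 233: 𝟙(233) · σ(699/233) = 1 · 4 = 4
  d = 699: 𝟙(699) · σ(699/699) = 1 · 1 = 1
Summing: (𝟙 * σ)(699) = 936 + 234 + 4 + 1 = 1175.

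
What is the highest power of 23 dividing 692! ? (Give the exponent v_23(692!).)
v_23(692!) = 31

Legendre's formula: v_p(n!) = Σ_{k ≥ 1} ⌊n / p^k⌋. For p = 23, n = 692, the terms are:
  ⌊692/23^1⌋ = ⌊692/23⌋ = 30
  ⌊692/23^2⌋ = ⌊692/529⌋ = 1
(the next term ⌊692/23^3⌋ = 0, terminating the sum). Summing: v_23(692!) = 30 + 1 = 31.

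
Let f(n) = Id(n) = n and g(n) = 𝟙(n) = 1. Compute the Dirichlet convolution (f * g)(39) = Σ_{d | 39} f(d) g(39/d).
(Id * 𝟙)(39) = 56

Divisors of 39: [1, 3, 13, 39]. For each d | 39:
  d = 1: Id(1) · 𝟙(39/1) = 1 · 1 = 1
  d = 3: Id(3) · 𝟙(39/3) = 3 · 1 = 3
  d = 13: Id(13) · 𝟙(39/13) = 13 · 1 = 13
  d = 39: Id(39) · 𝟙(39/39) = 39 · 1 = 39
Summing: (Id * 𝟙)(39) = 1 + 3 + 13 + 39 = 56.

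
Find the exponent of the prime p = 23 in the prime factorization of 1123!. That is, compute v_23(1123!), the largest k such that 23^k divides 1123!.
v_23(1123!) = 50

Legendre's formula: v_p(n!) = Σ_{k ≥ 1} ⌊n / p^k⌋. For p = 23, n = 1123, the terms are:
  ⌊1123/23^1⌋ = ⌊1123/23⌋ = 48
  ⌊1123/23^2⌋ = ⌊1123/529⌋ = 2
(the next term ⌊1123/23^3⌋ = 0, terminating the sum). Summing: v_23(1123!) = 48 + 2 = 50.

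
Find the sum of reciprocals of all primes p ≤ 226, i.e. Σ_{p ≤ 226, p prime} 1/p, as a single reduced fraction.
Σ 1/p = 718699639327957473429492425322377115938612460993073775465130392853544377727917042657991/367009731827331916465034565550136732339800312955331782619462457039988073311157667212930

π(226) = 48, so the primes ≤ 226 are [2, 3, 5, 7, 11, 13, 17, 19, 23, 29, 31, 37, 41, 43, 47, 53, 59, 61, 67, 71, 73, 79, 83, 89, 97, 101, 103, 107, 109, 113, 127, 131, 137, 139, 149, 151, 157, 163, 167, 173, 179, 181, 191, 193, 197, 199, 211, 223]. Summing 1/p over these primes: 718699639327957473429492425322377115938612460993073775465130392853544377727917042657991/367009731827331916465034565550136732339800312955331782619462457039988073311157667212930 ≈ 1.9583. Mertens estimate ln ln(226) + 0.2615 ≈ 1.9517.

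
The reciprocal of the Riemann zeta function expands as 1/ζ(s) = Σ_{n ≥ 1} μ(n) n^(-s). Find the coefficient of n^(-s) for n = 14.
μ(14) = 1

Factor n = 14 = 2 · 7. μ(n) = 0 if any exponent ≥ 2 (not squarefree); otherwise μ(n) = (−1)^{ω(n)} where ω(n) is the number of distinct prime factors. Applying: μ(14) = 1.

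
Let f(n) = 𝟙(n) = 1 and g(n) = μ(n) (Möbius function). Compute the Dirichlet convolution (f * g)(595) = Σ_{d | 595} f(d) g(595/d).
(𝟙 * μ)(595) = 0

Divisors of 595: [1, 5, 7, 17, 35, 85, 119, 595]. For each d | 595:
  d = 1: 𝟙(1) · μ(595/1) = 1 · -1 = -1
  d = 5: 𝟙(5) · μ(595/5) = 1 · 1 = 1
  d = 7: 𝟙(7) · μ(595/7) = 1 · 1 = 1
  d = 17: 𝟙(17) · μ(595/17) = 1 · 1 = 1
  d = 35: 𝟙(35) · μ(595/35) = 1 · -1 = -1
  d = 85: 𝟙(85) · μ(595/85) = 1 · -1 = -1
  d = 119: 𝟙(119) · μ(595/119) = 1 · -1 = -1
  d = 595: 𝟙(595) · μ(595/595) = 1 · 1 = 1
Summing: (𝟙 * μ)(595) = -1 + 1 + 1 + 1 + -1 + -1 + -1 + 1 = 0.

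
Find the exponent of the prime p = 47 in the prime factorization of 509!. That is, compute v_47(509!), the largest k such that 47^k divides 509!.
v_47(509!) = 10

Legendre's formula: v_p(n!) = Σ_{k ≥ 1} ⌊n / p^k⌋. For p = 47, n = 509, the terms are:
  ⌊509/47^1⌋ = ⌊509/47⌋ = 10
(the next term ⌊509/47^2⌋ = 0, terminating the sum). Summing: v_47(509!) = 10 = 10.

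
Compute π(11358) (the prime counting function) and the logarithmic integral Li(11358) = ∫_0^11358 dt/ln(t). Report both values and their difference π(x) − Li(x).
π(11358) = 1372;  Li(11358) ≈ 1392.55;  π(x) − Li(x) ≈ -20.55.

Direct count of primes ≤ 11358 gives π(11358) = 1372. Numerical evaluation of the logarithmic integral gives Li(11358) ≈ 1392.55. The difference π(x) − Li(x) ≈ -20.55 is typically negative for small/moderate x (Li(x) overestimates), though Littlewood's theorem shows this sign changes infinitely often.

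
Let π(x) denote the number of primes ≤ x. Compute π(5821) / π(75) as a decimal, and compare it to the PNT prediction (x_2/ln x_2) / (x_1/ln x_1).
π(5821)/π(75) = 764/21 ≈ 36.3810;  PNT prediction ≈ 38.6533.

π(75) = 21 and π(5821) = 764, so π(5821)/π(75) ≈ 36.3810. The PNT-predicted ratio is (5821/ln(5821)) / (75/ln(75)) ≈ 38.6533. The two agree to within a few percent, as expected.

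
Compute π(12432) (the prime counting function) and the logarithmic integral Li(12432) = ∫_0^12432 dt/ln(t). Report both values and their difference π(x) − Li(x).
π(12432) = 1483;  Li(12432) ≈ 1507.01;  π(x) − Li(x) ≈ -24.01.

Direct count of primes ≤ 12432 gives π(12432) = 1483. Numerical evaluation of the logarithmic integral gives Li(12432) ≈ 1507.01. The difference π(x) − Li(x) ≈ -24.01 is typically negative for small/moderate x (Li(x) overestimates), though Littlewood's theorem shows this sign changes infinitely often.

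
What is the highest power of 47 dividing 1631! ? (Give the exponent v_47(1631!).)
v_47(1631!) = 34

Legendre's formula: v_p(n!) = Σ_{k ≥ 1} ⌊n / p^k⌋. For p = 47, n = 1631, the terms are:
  ⌊1631/47^1⌋ = ⌊1631/47⌋ = 34
(the next term ⌊1631/47^2⌋ = 0, terminating the sum). Summing: v_47(1631!) = 34 = 34.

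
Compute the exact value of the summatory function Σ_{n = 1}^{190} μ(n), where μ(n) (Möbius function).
Σ_{n ≤ 190} μ(n) = -4

Compute μ(n) for each 1 ≤ n ≤ 190: μ(1) = 1, μ(2) = -1, μ(3) = -1, μ(4) = 0, μ(5) = -1, μ(6) = 1, μ(7) = -1, μ(8) = 0, μ(9) = 0, μ(10) = 1, μ(11) = -1, μ(12) = 0, μ(13) = -1, μ(14) = 1, μ(15) = 1, μ(16) = 0, μ(17) = -1, μ(18) = 0, μ(19) = -1, μ(20) = 0, μ(21) = 1, μ(22) = 1, μ(23) = -1, μ(24) = 0, μ(25) = 0, μ(26) = 1, μ(27) = 0, μ(28) = 0, μ(29) = -1, μ(30) = -1, μ(31) = -1, μ(32) = 0, μ(33) = 1, μ(34) = 1, μ(35) = 1, μ(36) = 0, μ(37) = -1, μ(38) = 1, μ(39) = 1, μ(40) = 0, μ(41) = -1, μ(42) = -1, μ(43) = -1, μ(44) = 0, μ(45) = 0, μ(46) = 1, μ(47) = -1, μ(48) = 0, μ(49) = 0, μ(50) = 0, μ(51) = 1, μ(52) = 0, μ(53) = -1, μ(54) = 0, μ(55) = 1, μ(56) = 0, μ(57) = 1, μ(58) = 1, μ(59) = -1, μ(60) = 0, μ(61) = -1, μ(62) = 1, μ(63) = 0, μ(64) = 0, μ(65) = 1, μ(66) = -1, μ(67) = -1, μ(68) = 0, μ(69) = 1, μ(70) = -1, μ(71) = -1, μ(72) = 0, μ(73) = -1, μ(74) = 1, μ(75) = 0, μ(76) = 0, μ(77) = 1, μ(78) = -1, μ(79) = -1, μ(80) = 0, μ(81) = 0, μ(82) = 1, μ(83) = -1, μ(84) = 0, μ(85) = 1, μ(86) = 1, μ(87) = 1, μ(88) = 0, μ(89) = -1, μ(90) = 0, μ(91) = 1, μ(92) = 0, μ(93) = 1, μ(94) = 1, μ(95) = 1, μ(96) = 0, μ(97) = -1, μ(98) = 0, μ(99) = 0, μ(100) = 0, μ(101) = -1, μ(102) = -1, μ(103) = -1, μ(104) = 0, μ(105) = -1, μ(106) = 1, μ(107) = -1, μ(108) = 0, μ(109) = -1, μ(110) = -1, μ(111) = 1, μ(112) = 0, μ(113) = -1, μ(114) = -1, μ(115) = 1, μ(116) = 0, μ(117) = 0, μ(118) = 1, μ(119) = 1, μ(120) = 0, μ(121) = 0, μ(122) = 1, μ(123) = 1, μ(124) = 0, μ(125) = 0, μ(126) = 0, μ(127) = -1, μ(128) = 0, μ(129) = 1, μ(130) = -1, μ(131) = -1, μ(132) = 0, μ(133) = 1, μ(134) = 1, μ(135) = 0, μ(136) = 0, μ(137) = -1, μ(138) = -1, μ(139) = -1, μ(140) = 0, μ(141) = 1, μ(142) = 1, μ(143) = 1, μ(144) = 0, μ(145) = 1, μ(146) = 1, μ(147) = 0, μ(148) = 0, μ(149) = -1, μ(150) = 0, μ(151) = -1, μ(152) = 0, μ(153) = 0, μ(154) = -1, μ(155) = 1, μ(156) = 0, μ(157) = -1, μ(158) = 1, μ(159) = 1, μ(160) = 0, μ(161) = 1, μ(162) = 0, μ(163) = -1, μ(164) = 0, μ(165) = -1, μ(166) = 1, μ(167) = -1, μ(168) = 0, μ(169) = 0, μ(170) = -1, μ(171) = 0, μ(172) = 0, μ(173) = -1, μ(174) = -1, μ(175) = 0, μ(176) = 0, μ(177) = 1, μ(178) = 1, μ(179) = -1, μ(180) = 0, μ(181) = -1, μ(182) = -1, μ(183) = 1, μ(184) = 0, μ(185) = 1, μ(186) = -1, μ(187) = 1, μ(188) = 0, μ(189) = 0, μ(190) = -1. Summing all 190 values: -4. (Mertens function M(x) = Σ_{n ≤ x} μ(n); on average M(x) should be small (PNT ⟺ M(x) = o(x)).)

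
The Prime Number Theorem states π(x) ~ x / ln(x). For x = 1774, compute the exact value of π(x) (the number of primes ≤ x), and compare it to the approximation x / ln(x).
π(1774) = 274;  x/ln(x) ≈ 237.13;  relative error ≈ 13.45%.

Directly count primes up to 1774: π(1774) = 274. The PNT approximation gives 1774/ln(1774) ≈ 1774/7.48099 ≈ 237.13. Relative error (π(x) − x/ln(x)) / π(x) ≈ 13.45%; the approximation is known to undercount slightly (Li(x) is a better estimate).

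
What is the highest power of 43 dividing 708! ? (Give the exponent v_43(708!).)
v_43(708!) = 16

Legendre's formula: v_p(n!) = Σ_{k ≥ 1} ⌊n / p^k⌋. For p = 43, n = 708, the terms are:
  ⌊708/43^1⌋ = ⌊708/43⌋ = 16
(the next term ⌊708/43^2⌋ = 0, terminating the sum). Summing: v_43(708!) = 16 = 16.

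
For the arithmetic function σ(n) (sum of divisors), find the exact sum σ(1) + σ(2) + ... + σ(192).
Σ_{n ≤ 192} σ(n) = 30490

Compute σ(n) for each 1 ≤ n ≤ 192: σ(1) = 1, σ(2) = 3, σ(3) = 4, σ(4) = 7, σ(5) = 6, σ(6) = 12, σ(7) = 8, σ(8) = 15, σ(9) = 13, σ(10) = 18, σ(11) = 12, σ(12) = 28, σ(13) = 14, σ(14) = 24, σ(15) = 24, σ(16) = 31, σ(17) = 18, σ(18) = 39, σ(19) = 20, σ(20) = 42, σ(21) = 32, σ(22) = 36, σ(23) = 24, σ(24) = 60, σ(25) = 31, σ(26) = 42, σ(27) = 40, σ(28) = 56, σ(29) = 30, σ(30) = 72, σ(31) = 32, σ(32) = 63, σ(33) = 48, σ(34) = 54, σ(35) = 48, σ(36) = 91, σ(37) = 38, σ(38) = 60, σ(39) = 56, σ(40) = 90, σ(41) = 42, σ(42) = 96, σ(43) = 44, σ(44) = 84, σ(45) = 78, σ(46) = 72, σ(47) = 48, σ(48) = 124, σ(49) = 57, σ(50) = 93, σ(51) = 72, σ(52) = 98, σ(53) = 54, σ(54) = 120, σ(55) = 72, σ(56) = 120, σ(57) = 80, σ(58) = 90, σ(59) = 60, σ(60) = 168, σ(61) = 62, σ(62) = 96, σ(63) = 104, σ(64) = 127, σ(65) = 84, σ(66) = 144, σ(67) = 68, σ(68) = 126, σ(69) = 96, σ(70) = 144, σ(71) = 72, σ(72) = 195, σ(73) = 74, σ(74) = 114, σ(75) = 124, σ(76) = 140, σ(77) = 96, σ(78) = 168, σ(79) = 80, σ(80) = 186, σ(81) = 121, σ(82) = 126, σ(83) = 84, σ(84) = 224, σ(85) = 108, σ(86) = 132, σ(87) = 120, σ(88) = 180, σ(89) = 90, σ(90) = 234, σ(91) = 112, σ(92) = 168, σ(93) = 128, σ(94) = 144, σ(95) = 120, σ(96) = 252, σ(97) = 98, σ(98) = 171, σ(99) = 156, σ(100) = 217, σ(101) = 102, σ(102) = 216, σ(103) = 104, σ(104) = 210, σ(105) = 192, σ(106) = 162, σ(107) = 108, σ(108) = 280, σ(109) = 110, σ(110) = 216, σ(111) = 152, σ(112) = 248, σ(113) = 114, σ(114) = 240, σ(115) = 144, σ(116) = 210, σ(117) = 182, σ(118) = 180, σ(119) = 144, σ(120) = 360, σ(121) = 133, σ(122) = 186, σ(123) = 168, σ(124) = 224, σ(125) = 156, σ(126) = 312, σ(127) = 128, σ(128) = 255, σ(129) = 176, σ(130) = 252, σ(131) = 132, σ(132) = 336, σ(133) = 160, σ(134) = 204, σ(135) = 240, σ(136) = 270, σ(137) = 138, σ(138) = 288, σ(139) = 140, σ(140) = 336, σ(141) = 192, σ(142) = 216, σ(143) = 168, σ(144) = 403, σ(145) = 180, σ(146) = 222, σ(147) = 228, σ(148) = 266, σ(149) = 150, σ(150) = 372, σ(151) = 152, σ(152) = 300, σ(153) = 234, σ(154) = 288, σ(155) = 192, σ(156) = 392, σ(157) = 158, σ(158) = 240, σ(159) = 216, σ(160) = 378, σ(161) = 192, σ(162) = 363, σ(163) = 164, σ(164) = 294, σ(165) = 288, σ(166) = 252, σ(167) = 168, σ(168) = 480, σ(169) = 183, σ(170) = 324, σ(171) = 260, σ(172) = 308, σ(173) = 174, σ(174) = 360, σ(175) = 248, σ(176) = 372, σ(177) = 240, σ(178) = 270, σ(179) = 180, σ(180) = 546, σ(181) = 182, σ(182) = 336, σ(183) = 248, σ(184) = 360, σ(185) = 228, σ(186) = 384, σ(187) = 216, σ(188) = 336, σ(189) = 320, σ(190) = 360, σ(191) = 192, σ(192) = 508. Summing all 192 values: 30490. (Average order: Σ_{n ≤ x} σ(n) ~ (π²/12) x². For x = 192, (π²/12)·192² ≈ 30319.42.)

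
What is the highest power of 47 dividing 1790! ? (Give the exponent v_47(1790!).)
v_47(1790!) = 38

Legendre's formula: v_p(n!) = Σ_{k ≥ 1} ⌊n / p^k⌋. For p = 47, n = 1790, the terms are:
  ⌊1790/47^1⌋ = ⌊1790/47⌋ = 38
(the next term ⌊1790/47^2⌋ = 0, terminating the sum). Summing: v_47(1790!) = 38 = 38.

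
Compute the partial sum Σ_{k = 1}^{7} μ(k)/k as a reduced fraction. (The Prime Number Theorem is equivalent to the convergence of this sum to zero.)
Σ μ(k)/k = -1/105

Values of μ(k) for 1 ≤ k ≤ 7: μ(1) = 1, μ(2) = -1, μ(3) = -1, μ(5) = -1, μ(6) = 1, μ(7) = -1, with μ = 0 on non-squarefree integers. Summing μ(k)/k for k where μ(k) ≠ 0 gives -1/105 ≈ -0.0095. (PNT ⟺ this sum → 0 as n → ∞.)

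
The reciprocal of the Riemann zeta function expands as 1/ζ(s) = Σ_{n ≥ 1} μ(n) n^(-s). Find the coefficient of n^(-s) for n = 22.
μ(22) = 1

Factor n = 22 = 2 · 11. μ(n) = 0 if any exponent ≥ 2 (not squarefree); otherwise μ(n) = (−1)^{ω(n)} where ω(n) is the number of distinct prime factors. Applying: μ(22) = 1.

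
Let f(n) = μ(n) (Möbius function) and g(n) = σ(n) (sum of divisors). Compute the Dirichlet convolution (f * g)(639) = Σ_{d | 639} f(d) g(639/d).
(μ * σ)(639) = 639

Divisors of 639: [1, 3, 9, 71, 213, 639]. For each d | 639:
  d = 1: μ(1) · σ(639/1) = 1 · 936 = 936
  d = 3: μ(3) · σ(639/3) = -1 · 288 = -288
  d = 9: μ(9) · σ(639/9) = 0 · 72 = 0
  d = 71: μ(71) · σ(639/71) = -1 · 13 = -13
  d = 213: μ(213) · σ(639/213) = 1 · 4 = 4
  d = 639: μ(639) · σ(639/639) = 0 · 1 = 0
Summing: (μ * σ)(639) = 936 + -288 + 0 + -13 + 4 + 0 = 639.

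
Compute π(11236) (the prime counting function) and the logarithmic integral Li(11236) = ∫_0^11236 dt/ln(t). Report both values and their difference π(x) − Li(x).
π(11236) = 1357;  Li(11236) ≈ 1379.48;  π(x) − Li(x) ≈ -22.48.

Direct count of primes ≤ 11236 gives π(11236) = 1357. Numerical evaluation of the logarithmic integral gives Li(11236) ≈ 1379.48. The difference π(x) − Li(x) ≈ -22.48 is typically negative for small/moderate x (Li(x) overestimates), though Littlewood's theorem shows this sign changes infinitely often.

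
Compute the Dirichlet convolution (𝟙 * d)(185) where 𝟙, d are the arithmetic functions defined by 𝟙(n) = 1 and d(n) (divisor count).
(𝟙 * d)(185) = 9

Divisors of 185: [1, 5, 37, 185]. For each d | 185:
  d = 1: 𝟙(1) · d(185/1) = 1 · 4 = 4
  d = 5: 𝟙(5) · d(185/5) = 1 · 2 = 2
  d = 37: 𝟙(37) · d(185/37) = 1 · 2 = 2
  d = 185: 𝟙(185) · d(185/185) = 1 · 1 = 1
Summing: (𝟙 * d)(185) = 4 + 2 + 2 + 1 = 9.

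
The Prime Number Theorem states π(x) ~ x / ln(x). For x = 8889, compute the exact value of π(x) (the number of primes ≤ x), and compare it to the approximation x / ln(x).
π(8889) = 1107;  x/ln(x) ≈ 977.61;  relative error ≈ 11.69%.

Directly count primes up to 8889: π(8889) = 1107. The PNT approximation gives 8889/ln(8889) ≈ 8889/9.09257 ≈ 977.61. Relative error (π(x) − x/ln(x)) / π(x) ≈ 11.69%; the approximation is known to undercount slightly (Li(x) is a better estimate).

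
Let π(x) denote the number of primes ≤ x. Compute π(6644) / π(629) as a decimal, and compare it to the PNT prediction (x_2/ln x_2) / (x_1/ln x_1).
π(6644)/π(629) = 856/114 ≈ 7.5088;  PNT prediction ≈ 7.7337.

π(629) = 114 and π(6644) = 856, so π(6644)/π(629) ≈ 7.5088. The PNT-predicted ratio is (6644/ln(6644)) / (629/ln(629)) ≈ 7.7337. The two agree to within a few percent, as expected.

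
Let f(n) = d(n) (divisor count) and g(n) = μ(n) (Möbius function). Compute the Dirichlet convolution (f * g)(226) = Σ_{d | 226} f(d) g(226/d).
(d * μ)(226) = 1

Divisors of 226: [1, 2, 113, 226]. For each d | 226:
  d = 1: d(1) · μ(226/1) = 1 · 1 = 1
  d = 2: d(2) · μ(226/2) = 2 · -1 = -2
  d = 113: d(113) · μ(226/113) = 2 · -1 = -2
  d = 226: d(226) · μ(226/226) = 4 · 1 = 4
Summing: (d * μ)(226) = 1 + -2 + -2 + 4 = 1.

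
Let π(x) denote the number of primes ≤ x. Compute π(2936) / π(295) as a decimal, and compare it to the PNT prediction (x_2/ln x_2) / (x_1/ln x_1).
π(2936)/π(295) = 423/62 ≈ 6.8226;  PNT prediction ≈ 7.0884.

π(295) = 62 and π(2936) = 423, so π(2936)/π(295) ≈ 6.8226. The PNT-predicted ratio is (2936/ln(2936)) / (295/ln(295)) ≈ 7.0884. The two agree to within a few percent, as expected.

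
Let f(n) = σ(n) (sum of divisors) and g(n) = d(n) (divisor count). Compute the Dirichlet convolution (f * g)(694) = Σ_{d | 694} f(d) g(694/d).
(σ * d)(694) = 1750

Divisors of 694: [1, 2, 347, 694]. For each d | 694:
  d = 1: σ(1) · d(694/1) = 1 · 4 = 4
  d = 2: σ(2) · d(694/2) = 3 · 2 = 6
  d = 347: σ(347) · d(694/347) = 348 · 2 = 696
  d = 694: σ(694) · d(694/694) = 1044 · 1 = 1044
Summing: (σ * d)(694) = 4 + 6 + 696 + 1044 = 1750.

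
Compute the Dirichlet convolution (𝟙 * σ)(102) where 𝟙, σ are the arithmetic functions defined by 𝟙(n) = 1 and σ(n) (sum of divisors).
(𝟙 * σ)(102) = 380

Divisors of 102: [1, 2, 3, 6, 17, 34, 51, 102]. For each d | 102:
  d = 1: 𝟙(1) · σ(102/1) = 1 · 216 = 216
  d = 2: 𝟙(2) · σ(102/2) = 1 · 72 = 72
  d = 3: 𝟙(3) · σ(102/3) = 1 · 54 = 54
  d = 6: 𝟙(6) · σ(102/6) = 1 · 18 = 18
  d = 17: 𝟙(17) · σ(102/17) = 1 · 12 = 12
  d = 34: 𝟙(34) · σ(102/34) = 1 · 4 = 4
  d = 51: 𝟙(51) · σ(102/51) = 1 · 3 = 3
  d = 102: 𝟙(102) · σ(102/102) = 1 · 1 = 1
Summing: (𝟙 * σ)(102) = 216 + 72 + 54 + 18 + 12 + 4 + 3 + 1 = 380.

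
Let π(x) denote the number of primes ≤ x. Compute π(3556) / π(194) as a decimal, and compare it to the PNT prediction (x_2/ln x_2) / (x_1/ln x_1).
π(3556)/π(194) = 497/44 ≈ 11.2955;  PNT prediction ≈ 11.8095.

π(194) = 44 and π(3556) = 497, so π(3556)/π(194) ≈ 11.2955. The PNT-predicted ratio is (3556/ln(3556)) / (194/ln(194)) ≈ 11.8095. The two agree to within a few percent, as expected.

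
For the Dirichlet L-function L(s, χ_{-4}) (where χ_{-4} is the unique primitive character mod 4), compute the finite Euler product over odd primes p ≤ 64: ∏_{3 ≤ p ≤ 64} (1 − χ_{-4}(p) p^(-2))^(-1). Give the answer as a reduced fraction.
∏ = 41649646786025278187758845901/45453901250007819878400000000

The odd primes p ≤ 64 are [3, 5, 7, 11, 13, 17, 19, 23, 29, 31, 37, 41, 43, 47, 53, 59, 61]. For each, χ(p) = 1 if p ≡ 1 mod 4, χ(p) = −1 if p ≡ 3 mod 4. Taking (1 − χ(p)/p^2)^(-1) = p^2/(p^2 − χ(p)): (1 − (-1)/3^2)^(-1) · (1 − (1)/5^2)^(-1) · (1 − (-1)/7^2)^(-1) · (1 − (-1)/11^2)^(-1) · (1 − (1)/13^2)^(-1) · (1 − (1)/17^2)^(-1) · (1 − (-1)/19^2)^(-1) · (1 − (-1)/23^2)^(-1) · (1 − (1)/29^2)^(-1) · (1 − (-1)/31^2)^(-1) · (1 − (1)/37^2)^(-1) · (1 − (1)/41^2)^(-1) · (1 − (-1)/43^2)^(-1) · (1 − (-1)/47^2)^(-1) · (1 − (1)/53^2)^(-1) · (1 − (-1)/59^2)^(-1) · (1 − (1)/61^2)^(-1) = 41649646786025278187758845901/45453901250007819878400000000.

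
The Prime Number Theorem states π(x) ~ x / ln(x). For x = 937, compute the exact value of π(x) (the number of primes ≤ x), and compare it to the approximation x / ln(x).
π(937) = 159;  x/ln(x) ≈ 136.93;  relative error ≈ 13.88%.

Directly count primes up to 937: π(937) = 159. The PNT approximation gives 937/ln(937) ≈ 937/6.84268 ≈ 136.93. Relative error (π(x) − x/ln(x)) / π(x) ≈ 13.88%; the approximation is known to undercount slightly (Li(x) is a better estimate).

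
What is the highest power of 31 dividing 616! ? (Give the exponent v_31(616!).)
v_31(616!) = 19

Legendre's formula: v_p(n!) = Σ_{k ≥ 1} ⌊n / p^k⌋. For p = 31, n = 616, the terms are:
  ⌊616/31^1⌋ = ⌊616/31⌋ = 19
(the next term ⌊616/31^2⌋ = 0, terminating the sum). Summing: v_31(616!) = 19 = 19.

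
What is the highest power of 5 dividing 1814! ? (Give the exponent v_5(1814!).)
v_5(1814!) = 450

Legendre's formula: v_p(n!) = Σ_{k ≥ 1} ⌊n / p^k⌋. For p = 5, n = 1814, the terms are:
  ⌊1814/5^1⌋ = ⌊1814/5⌋ = 362
  ⌊1814/5^2⌋ = ⌊1814/25⌋ = 72
  ⌊1814/5^3⌋ = ⌊1814/125⌋ = 14
  ⌊1814/5^4⌋ = ⌊1814/625⌋ = 2
(the next term ⌊1814/5^5⌋ = 0, terminating the sum). Summing: v_5(1814!) = 362 + 72 + 14 + 2 = 450.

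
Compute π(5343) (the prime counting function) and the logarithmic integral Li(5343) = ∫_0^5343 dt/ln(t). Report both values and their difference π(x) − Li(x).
π(5343) = 706;  Li(5343) ≈ 724.39;  π(x) − Li(x) ≈ -18.39.

Direct count of primes ≤ 5343 gives π(5343) = 706. Numerical evaluation of the logarithmic integral gives Li(5343) ≈ 724.39. The difference π(x) − Li(x) ≈ -18.39 is typically negative for small/moderate x (Li(x) overestimates), though Littlewood's theorem shows this sign changes infinitely often.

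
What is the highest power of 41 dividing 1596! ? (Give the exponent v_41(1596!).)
v_41(1596!) = 38

Legendre's formula: v_p(n!) = Σ_{k ≥ 1} ⌊n / p^k⌋. For p = 41, n = 1596, the terms are:
  ⌊1596/41^1⌋ = ⌊1596/41⌋ = 38
(the next term ⌊1596/41^2⌋ = 0, terminating the sum). Summing: v_41(1596!) = 38 = 38.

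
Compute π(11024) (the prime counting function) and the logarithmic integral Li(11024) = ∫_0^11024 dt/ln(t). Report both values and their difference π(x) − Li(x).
π(11024) = 1336;  Li(11024) ≈ 1356.72;  π(x) − Li(x) ≈ -20.72.

Direct count of primes ≤ 11024 gives π(11024) = 1336. Numerical evaluation of the logarithmic integral gives Li(11024) ≈ 1356.72. The difference π(x) − Li(x) ≈ -20.72 is typically negative for small/moderate x (Li(x) overestimates), though Littlewood's theorem shows this sign changes infinitely often.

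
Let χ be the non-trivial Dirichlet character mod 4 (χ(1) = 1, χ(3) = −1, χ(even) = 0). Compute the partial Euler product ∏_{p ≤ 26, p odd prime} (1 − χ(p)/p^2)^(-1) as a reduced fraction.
∏ = 7900068038863/8628726988800

The odd primes p ≤ 26 are [3, 5, 7, 11, 13, 17, 19, 23]. For each, χ(p) = 1 if p ≡ 1 mod 4, χ(p) = −1 if p ≡ 3 mod 4. Taking (1 − χ(p)/p^2)^(-1) = p^2/(p^2 − χ(p)): (1 − (-1)/3^2)^(-1) · (1 − (1)/5^2)^(-1) · (1 − (-1)/7^2)^(-1) · (1 − (-1)/11^2)^(-1) · (1 − (1)/13^2)^(-1) · (1 − (1)/17^2)^(-1) · (1 − (-1)/19^2)^(-1) · (1 − (-1)/23^2)^(-1) = 7900068038863/8628726988800.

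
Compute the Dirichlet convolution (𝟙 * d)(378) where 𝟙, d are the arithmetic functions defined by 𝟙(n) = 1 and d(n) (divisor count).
(𝟙 * d)(378) = 90

Divisors of 378: [1, 2, 3, 6, 7, 9, 14, 18, 21, 27, 42, 54, 63, 126, 189, 378]. For each d | 378:
  d = 1: 𝟙(1) · d(378/1) = 1 · 16 = 16
  d = 2: 𝟙(2) · d(378/2) = 1 · 8 = 8
  d = 3: 𝟙(3) · d(378/3) = 1 · 12 = 12
  d = 6: 𝟙(6) · d(378/6) = 1 · 6 = 6
  d = 7: 𝟙(7) · d(378/7) = 1 · 8 = 8
  d = 9: 𝟙(9) · d(378/9) = 1 · 8 = 8
  d = 14: 𝟙(14) · d(378/14) = 1 · 4 = 4
  d = 18: 𝟙(18) · d(378/18) = 1 · 4 = 4
  d = 21: 𝟙(21) · d(378/21) = 1 · 6 = 6
  d = 27: 𝟙(27) · d(378/27) = 1 · 4 = 4
  d = 42: 𝟙(42) · d(378/42) = 1 · 3 = 3
  d = 54: 𝟙(54) · d(378/54) = 1 · 2 = 2
  d = 63: 𝟙(63) · d(378/63) = 1 · 4 = 4
  d = 126: 𝟙(126) · d(378/126) = 1 · 2 = 2
  d = 189: 𝟙(189) · d(378/189) = 1 · 2 = 2
  d = 378: 𝟙(378) · d(378/378) = 1 · 1 = 1
Summing: (𝟙 * d)(378) = 16 + 8 + 12 + 6 + 8 + 8 + 4 + 4 + 6 + 4 + 3 + 2 + 4 + 2 + 2 + 1 = 90.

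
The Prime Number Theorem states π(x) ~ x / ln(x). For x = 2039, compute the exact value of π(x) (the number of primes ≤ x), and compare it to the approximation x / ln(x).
π(2039) = 309;  x/ln(x) ≈ 267.58;  relative error ≈ 13.41%.

Directly count primes up to 2039: π(2039) = 309. The PNT approximation gives 2039/ln(2039) ≈ 2039/7.62021 ≈ 267.58. Relative error (π(x) − x/ln(x)) / π(x) ≈ 13.41%; the approximation is known to undercount slightly (Li(x) is a better estimate).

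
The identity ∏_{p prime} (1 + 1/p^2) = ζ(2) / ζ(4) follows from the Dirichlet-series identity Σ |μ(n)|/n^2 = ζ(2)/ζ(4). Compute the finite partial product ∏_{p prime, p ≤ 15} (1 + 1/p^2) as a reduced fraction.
∏ = 1037000/693693

The primes p ≤ 15 are [2, 3, 5, 7, 11, 13]. For each, (1 + 1/p^2) = (p^2 + 1)/p^2. Multiplying these fractions over p ∈ [2, 3, 5, 7, 11, 13] gives 1037000/693693. (In the limit P → ∞ this tends to ζ(2)/ζ(4).)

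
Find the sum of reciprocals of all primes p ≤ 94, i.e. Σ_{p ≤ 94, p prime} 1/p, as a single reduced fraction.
Σ 1/p = 42605658161771733665696611824842057/23768741896345550770650537601358310

π(94) = 24, so the primes ≤ 94 are [2, 3, 5, 7, 11, 13, 17, 19, 23, 29, 31, 37, 41, 43, 47, 53, 59, 61, 67, 71, 73, 79, 83, 89]. Summing 1/p over these primes: 42605658161771733665696611824842057/23768741896345550770650537601358310 ≈ 1.7925. Mertens estimate ln ln(94) + 0.2615 ≈ 1.7751.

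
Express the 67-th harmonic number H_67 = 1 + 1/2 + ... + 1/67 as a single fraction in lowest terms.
H_67 = 14050874595745034300902316411/2933773379069966367528193600

Direct summation: H_67 = 1 + 1/2 + ... + 1/67. The least common denominator is lcm(1, ..., 67) = 79211881234889091923261227200; over this denominator the numerator is 79211881234889091923261227200 + 39605940617444545961630613600 + 26403960411629697307753742400 + 19802970308722272980815306800 + 15842376246977818384652245440 + 13201980205814848653876871200 + 11315983033555584560465889600 + 9901485154361136490407653400 + 8801320137209899102584580800 + 7921188123488909192326122720 + 7201080112262644720296475200 + 6600990102907424326938435600 + 6093221633453007071020094400 + 5657991516777792280232944800 + 5280792082325939461550748480 + 4950742577180568245203826700 + 4659522425581711289603601600 + 4400660068604949551292290400 + 4169046380783636417013748800 + 3960594061744454596163061360 + 3771994344518528186821963200 + 3600540056131322360148237600 + 3443994836299525735793966400 + 3300495051453712163469217800 + 3168475249395563676930449088 + 3046610816726503535510047200 + 2933773379069966367528193600 + 2828995758388896140116472400 + 2731444180513416962871076800 + 2640396041162969730775374240 + 2555221975319002965266491200 + 2475371288590284122601913350 + 2400360037420881573432158400 + 2329761212790855644801800800 + 2263196606711116912093177920 + 2200330034302474775646145200 + 2140861654997002484412465600 + 2084523190391818208506874400 + 2031073877817669023673364800 + 1980297030872227298081530680 + 1931997103289977851786859200 + 1885997172259264093410981600 + 1842136772904397486587470400 + 1800270028065661180074118800 + 1760264027441979820516916160 + 1721997418149762867896983200 + 1685359175210406211133217600 + 1650247525726856081734608900 + 1616569004793654937209412800 + 1584237624697781838465224544 + 1553174141860570429867867200 + 1523305408363251767755023600 + 1494563796884699847608702400 + 1466886689534983183764096800 + 1440216022452528944059295040 + 1414497879194448070058236200 + 1389682126927878805671249600 + 1365722090256708481435538400 + 1342574258218459185140020800 + 1320198020581484865387687120 + 1298555430080149047922315200 + 1277610987659501482633245600 + 1257331448172842728940654400 + 1237685644295142061300956675 + 1218644326690601414204018880 + 1200180018710440786716079200 + 1182266884102822267511361600 = 379373614085115926124362543097, so H_67 = 379373614085115926124362543097/79211881234889091923261227200; reducing by gcd(379373614085115926124362543097, 79211881234889091923261227200) = 27 gives 14050874595745034300902316411/2933773379069966367528193600 ≈ 4.78935. (The PNT-adjacent estimate ln(67) + γ ≈ 4.78191 matches within O(1/n).)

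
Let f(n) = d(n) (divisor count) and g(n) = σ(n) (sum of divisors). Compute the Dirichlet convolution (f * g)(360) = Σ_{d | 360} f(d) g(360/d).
(d * σ)(360) = 8064

Divisors of 360: [1, 2, 3, 4, 5, 6, 8, 9, 10, 12, 15, 18, 20, 24, 30, 36, 40, 45, 60, 72, 90, 120, 180, 360]. For each d | 360:
  d = 1: d(1) · σ(360/1) = 1 · 1170 = 1170
  d = 2: d(2) · σ(360/2) = 2 · 546 = 1092
  d = 3: d(3) · σ(360/3) = 2 · 360 = 720
  d = 4: d(4) · σ(360/4) = 3 · 234 = 702
  d = 5: d(5) · σ(360/5) = 2 · 195 = 390
  d = 6: d(6) · σ(360/6) = 4 · 168 = 672
  d = 8: d(8) · σ(360/8) = 4 · 78 = 312
  d = 9: d(9) · σ(360/9) = 3 · 90 = 270
  d = 10: d(10) · σ(360/10) = 4 · 91 = 364
  d = 12: d(12) · σ(360/12) = 6 · 72 = 432
  d = 15: d(15) · σ(360/15) = 4 · 60 = 240
  d = 18: d(18) · σ(360/18) = 6 · 42 = 252
  d = 20: d(20) · σ(360/20) = 6 · 39 = 234
  d = 24: d(24) · σ(360/24) = 8 · 24 = 192
  d = 30: d(30) · σ(360/30) = 8 · 28 = 224
  d = 36: d(36) · σ(360/36) = 9 · 18 = 162
  d = 40: d(40) · σ(360/40) = 8 · 13 = 104
  d = 45: d(45) · σ(360/45) = 6 · 15 = 90
  d = 60: d(60) · σ(360/60) = 12 · 12 = 144
  d = 72: d(72) · σ(360/72) = 12 · 6 = 72
  d = 90: d(90) · σ(360/90) = 12 · 7 = 84
  d = 120: d(120) · σ(360/120) = 16 · 4 = 64
  d = 180: d(180) · σ(360/180) = 18 · 3 = 54
  d = 360: d(360) · σ(360/360) = 24 · 1 = 24
Summing: (d * σ)(360) = 1170 + 1092 + 720 + 702 + 390 + 672 + 312 + 270 + 364 + 432 + 240 + 252 + 234 + 192 + 224 + 162 + 104 + 90 + 144 + 72 + 84 + 64 + 54 + 24 = 8064.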